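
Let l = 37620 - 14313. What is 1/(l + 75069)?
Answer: 1/98376 ≈ 1.0165e-5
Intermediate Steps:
l = 23307
1/(l + 75069) = 1/(23307 + 75069) = 1/98376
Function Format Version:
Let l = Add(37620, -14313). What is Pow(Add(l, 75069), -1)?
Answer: Rational(1, 98376) ≈ 1.0165e-5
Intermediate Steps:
l = 23307
Pow(Add(l, 75069), -1) = Pow(Add(23307, 75069), -1) = Pow(98376, -1) = Rational(1, 98376)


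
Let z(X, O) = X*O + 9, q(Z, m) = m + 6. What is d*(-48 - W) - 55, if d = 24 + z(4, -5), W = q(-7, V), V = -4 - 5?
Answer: -640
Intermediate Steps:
V = -9
q(Z, m) = 6 + m
z(X, O) = 9 + O*X (z(X, O) = O*X + 9 = 9 + O*X)
W = -3 (W = 6 - 9 = -3)
d = 13 (d = 24 + (9 - 5*4) = 24 + (9 - 20) = 24 - 11 = 13)
d*(-48 - W) - 55 = 13*(-48 - 1*(-3)) - 55 = 13*(-48 + 3) - 55 = 13*(-45) - 55 = -585 - 55 = -640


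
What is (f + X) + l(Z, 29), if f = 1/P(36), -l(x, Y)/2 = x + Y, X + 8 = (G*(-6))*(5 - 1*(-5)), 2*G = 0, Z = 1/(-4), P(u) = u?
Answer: -2357/36 ≈ -65.472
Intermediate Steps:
Z = -1/4 ≈ -0.25000
G = 0 (G = (1/2)*0 = 0)
X = -8 (X = -8 + (0*(-6))*(5 - 1*(-5)) = -8 + 0*(5 + 5) = -8 + 0*10 = -8 + 0 = -8)
l(x, Y) = -2*Y - 2*x (l(x, Y) = -2*(x + Y) = -2*(Y + x) = -2*Y - 2*x)
f = 1/36 ≈ 0.027778
(f + X) + l(Z, 29) = (1/36 - 8) + (-2*29 - 2*(-1/4)) = -287/36 + (-58 + 1/2) = -287/36 - 115/2 = -2357/36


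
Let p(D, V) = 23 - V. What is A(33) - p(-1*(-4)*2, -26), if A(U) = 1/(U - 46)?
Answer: -638/13 ≈ -49.077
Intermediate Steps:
A(U) = 1/(-46 + U)
A(33) - p(-1*(-4)*2, -26) = 1/(-46 + 33) - (23 - 1*(-26)) = 1/(-13) - (23 + 26) = -1/13 - 1*49 = -1/13 - 49 = -638/13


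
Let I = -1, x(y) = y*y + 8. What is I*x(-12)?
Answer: -152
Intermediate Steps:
x(y) = 8 + y**2 (x(y) = y**2 + 8 = 8 + y**2)
I*x(-12) = -(8 + (-12)**2) = -(8 + 144) = -1*152 = -152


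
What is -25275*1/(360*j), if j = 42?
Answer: -1685/1008 ≈ -1.6716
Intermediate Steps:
-25275*1/(360*j) = -25275/((42*(-24))*(-15)) = -25275/((-1008*(-15))) = -25275/15120 = -25275*1/15120 = -1685/1008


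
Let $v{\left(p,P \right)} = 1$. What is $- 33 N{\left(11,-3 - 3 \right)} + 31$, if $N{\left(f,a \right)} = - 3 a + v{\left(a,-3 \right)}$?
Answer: $-596$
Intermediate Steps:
$N{\left(f,a \right)} = 1 - 3 a$ ($N{\left(f,a \right)} = - 3 a + 1 = 1 - 3 a$)
$- 33 N{\left(11,-3 - 3 \right)} + 31 = - 33 \left(1 - 3 \left(-3 - 3\right)\right) + 31 = - 33 \left(1 - -18\right) + 31 = - 33 \left(1 + 18\right) + 31 = \left(-33\right) 19 + 31 = -627 + 31 = -596$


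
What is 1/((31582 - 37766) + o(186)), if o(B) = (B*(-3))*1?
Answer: -1/6742 ≈ -0.00014832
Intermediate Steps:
o(B) = -3*B (o(B) = -3*B*1 = -3*B)
1/((31582 - 37766) + o(186)) = 1/((31582 - 37766) - 3*186) = 1/(-6184 - 558) = 1/(-6742) = -1/6742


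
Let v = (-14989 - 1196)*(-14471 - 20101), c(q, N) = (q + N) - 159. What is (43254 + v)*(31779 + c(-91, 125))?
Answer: 17713295856396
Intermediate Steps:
c(q, N) = -159 + N + q (c(q, N) = (N + q) - 159 = -159 + N + q)
v = 559547820 (v = -16185*(-34572) = 559547820)
(43254 + v)*(31779 + c(-91, 125)) = (43254 + 559547820)*(31779 + (-159 + 125 - 91)) = 559591074*(31779 - 125) = 559591074*31654 = 17713295856396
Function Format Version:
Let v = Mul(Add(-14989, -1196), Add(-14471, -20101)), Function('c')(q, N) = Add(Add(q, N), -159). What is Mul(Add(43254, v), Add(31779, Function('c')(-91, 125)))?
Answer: 17713295856396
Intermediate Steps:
Function('c')(q, N) = Add(-159, N, q) (Function('c')(q, N) = Add(Add(N, q), -159) = Add(-159, N, q))
v = 559547820 (v = Mul(-16185, -34572) = 559547820)
Mul(Add(43254, v), Add(31779, Function('c')(-91, 125))) = Mul(Add(43254, 559547820), Add(31779, Add(-159, 125, -91))) = Mul(559591074, Add(31779, -125)) = Mul(559591074, 31654) = 17713295856396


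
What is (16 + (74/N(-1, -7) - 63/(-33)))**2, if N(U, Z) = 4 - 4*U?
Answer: 1428025/1936 ≈ 737.62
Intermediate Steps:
(16 + (74/N(-1, -7) - 63/(-33)))**2 = (16 + (74/(4 - 4*(-1)) - 63/(-33)))**2 = (16 + (74/(4 + 4) - 63*(-1/33)))**2 = (16 + (74/8 + 21/11))**2 = (16 + (74*(1/8) + 21/11))**2 = (16 + (37/4 + 21/11))**2 = (16 + 491/44)**2 = (1195/44)**2 = 1428025/1936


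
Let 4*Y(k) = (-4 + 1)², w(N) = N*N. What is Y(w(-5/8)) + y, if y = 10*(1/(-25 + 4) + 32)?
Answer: 27029/84 ≈ 321.77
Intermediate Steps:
w(N) = N²
Y(k) = 9/4 (Y(k) = (-4 + 1)²/4 = (¼)*(-3)² = (¼)*9 = 9/4)
y = 6710/21 (y = 10*(1/(-21) + 32) = 10*(-1/21 + 32) = 10*(671/21) = 6710/21 ≈ 319.52)
Y(w(-5/8)) + y = 9/4 + 6710/21 = 27029/84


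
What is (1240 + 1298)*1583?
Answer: 4017654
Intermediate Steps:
(1240 + 1298)*1583 = 2538*1583 = 4017654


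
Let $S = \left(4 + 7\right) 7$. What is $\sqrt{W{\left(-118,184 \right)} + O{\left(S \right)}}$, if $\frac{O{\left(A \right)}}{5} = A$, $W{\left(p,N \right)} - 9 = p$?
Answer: $2 \sqrt{69} \approx 16.613$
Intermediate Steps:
$W{\left(p,N \right)} = 9 + p$
$S = 77$ ($S = 11 \cdot 7 = 77$)
$O{\left(A \right)} = 5 A$
$\sqrt{W{\left(-118,184 \right)} + O{\left(S \right)}} = \sqrt{\left(9 - 118\right) + 5 \cdot 77} = \sqrt{-109 + 385} = \sqrt{276} = 2 \sqrt{69}$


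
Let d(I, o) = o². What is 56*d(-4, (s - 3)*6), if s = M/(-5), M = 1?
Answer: 516096/25 ≈ 20644.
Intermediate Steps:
s = -⅕ (s = 1/(-5) = 1*(-⅕) = -⅕ ≈ -0.20000)
56*d(-4, (s - 3)*6) = 56*((-⅕ - 3)*6)² = 56*(-16/5*6)² = 56*(-96/5)² = 56*(9216/25) = 516096/25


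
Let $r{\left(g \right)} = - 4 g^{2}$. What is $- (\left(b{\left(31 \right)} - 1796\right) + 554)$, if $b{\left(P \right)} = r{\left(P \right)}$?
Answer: $5086$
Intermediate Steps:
$b{\left(P \right)} = - 4 P^{2}$
$- (\left(b{\left(31 \right)} - 1796\right) + 554) = - (\left(- 4 \cdot 31^{2} - 1796\right) + 554) = - (\left(\left(-4\right) 961 - 1796\right) + 554) = - (\left(-3844 - 1796\right) + 554) = - (-5640 + 554) = \left(-1\right) \left(-5086\right) = 5086$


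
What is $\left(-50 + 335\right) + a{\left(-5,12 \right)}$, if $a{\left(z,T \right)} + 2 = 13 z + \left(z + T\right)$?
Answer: $225$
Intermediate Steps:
$a{\left(z,T \right)} = -2 + T + 14 z$ ($a{\left(z,T \right)} = -2 + \left(13 z + \left(z + T\right)\right) = -2 + \left(13 z + \left(T + z\right)\right) = -2 + \left(T + 14 z\right) = -2 + T + 14 z$)
$\left(-50 + 335\right) + a{\left(-5,12 \right)} = \left(-50 + 335\right) + \left(-2 + 12 + 14 \left(-5\right)\right) = 285 - 60 = 225$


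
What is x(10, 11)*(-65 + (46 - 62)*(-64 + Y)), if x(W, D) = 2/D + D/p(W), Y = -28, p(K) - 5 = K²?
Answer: 22177/55 ≈ 403.22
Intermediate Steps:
p(K) = 5 + K²
x(W, D) = 2/D + D/(5 + W²)
x(10, 11)*(-65 + (46 - 62)*(-64 + Y)) = (2/11 + 11/(5 + 10²))*(-65 + (46 - 62)*(-64 - 28)) = (2*(1/11) + 11/(5 + 100))*(-65 - 16*(-92)) = (2/11 + 11/105)*(-65 + 1472) = (2/11 + 11*(1/105))*1407 = (2/11 + 11/105)*1407 = (331/1155)*1407 = 22177/55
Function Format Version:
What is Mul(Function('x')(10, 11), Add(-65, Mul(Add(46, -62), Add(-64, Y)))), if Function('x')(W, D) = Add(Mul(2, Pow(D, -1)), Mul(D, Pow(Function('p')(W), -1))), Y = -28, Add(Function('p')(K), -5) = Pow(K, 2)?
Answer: Rational(22177, 55) ≈ 403.22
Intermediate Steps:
Function('p')(K) = Add(5, Pow(K, 2))
Function('x')(W, D) = Add(Mul(2, Pow(D, -1)), Mul(D, Pow(Add(5, Pow(W, 2)), -1)))
Mul(Function('x')(10, 11), Add(-65, Mul(Add(46, -62), Add(-64, Y)))) = Mul(Add(Mul(2, Pow(11, -1)), Mul(11, Pow(Add(5, Pow(10, 2)), -1))), Add(-65, Mul(Add(46, -62), Add(-64, -28)))) = Mul(Add(Mul(2, Rational(1, 11)), Mul(11, Pow(Add(5, 100), -1))), Add(-65, Mul(-16, -92))) = Mul(Add(Rational(2, 11), Mul(11, Pow(105, -1))), Add(-65, 1472)) = Mul(Add(Rational(2, 11), Mul(11, Rational(1, 105))), 1407) = Mul(Add(Rational(2, 11), Rational(11, 105)), 1407) = Mul(Rational(331, 1155), 1407) = Rational(22177, 55)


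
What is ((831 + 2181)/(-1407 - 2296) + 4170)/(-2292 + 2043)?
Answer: -62002/3703 ≈ -16.744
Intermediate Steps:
((831 + 2181)/(-1407 - 2296) + 4170)/(-2292 + 2043) = (3012/(-3703) + 4170)/(-249) = (3012*(-1/3703) + 4170)*(-1/249) = (-3012/3703 + 4170)*(-1/249) = (15438498/3703)*(-1/249) = -62002/3703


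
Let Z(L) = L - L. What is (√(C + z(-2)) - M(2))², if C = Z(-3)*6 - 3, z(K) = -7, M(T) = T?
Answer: (2 - I*√10)² ≈ -6.0 - 12.649*I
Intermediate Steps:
Z(L) = 0
C = -3 (C = 0*6 - 3 = 0 - 3 = -3)
(√(C + z(-2)) - M(2))² = (√(-3 - 7) - 1*2)² = (√(-10) - 2)² = (I*√10 - 2)² = (-2 + I*√10)²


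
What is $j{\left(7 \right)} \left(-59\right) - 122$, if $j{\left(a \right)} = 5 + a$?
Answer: $-830$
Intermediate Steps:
$j{\left(7 \right)} \left(-59\right) - 122 = \left(5 + 7\right) \left(-59\right) - 122 = 12 \left(-59\right) - 122 = -708 - 122 = -830$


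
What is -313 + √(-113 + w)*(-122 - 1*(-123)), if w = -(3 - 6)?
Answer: -313 + I*√110 ≈ -313.0 + 10.488*I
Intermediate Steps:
w = 3 (w = -1*(-3) = 3)
-313 + √(-113 + w)*(-122 - 1*(-123)) = -313 + √(-113 + 3)*(-122 - 1*(-123)) = -313 + √(-110)*(-122 + 123) = -313 + (I*√110)*1 = -313 + I*√110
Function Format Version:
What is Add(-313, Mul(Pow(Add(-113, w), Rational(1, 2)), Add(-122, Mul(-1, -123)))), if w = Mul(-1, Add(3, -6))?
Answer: Add(-313, Mul(I, Pow(110, Rational(1, 2)))) ≈ Add(-313.00, Mul(10.488, I))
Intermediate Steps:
w = 3 (w = Mul(-1, -3) = 3)
Add(-313, Mul(Pow(Add(-113, w), Rational(1, 2)), Add(-122, Mul(-1, -123)))) = Add(-313, Mul(Pow(Add(-113, 3), Rational(1, 2)), Add(-122, Mul(-1, -123)))) = Add(-313, Mul(Pow(-110, Rational(1, 2)), Add(-122, 123))) = Add(-313, Mul(Mul(I, Pow(110, Rational(1, 2))), 1)) = Add(-313, Mul(I, Pow(110, Rational(1, 2))))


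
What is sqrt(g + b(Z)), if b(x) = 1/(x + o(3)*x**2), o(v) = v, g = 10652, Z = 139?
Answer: 39*sqrt(23641994310)/58102 ≈ 103.21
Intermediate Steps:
b(x) = 1/(x + 3*x**2)
sqrt(g + b(Z)) = sqrt(10652 + 1/(139*(1 + 3*139))) = sqrt(10652 + 1/(139*(1 + 417))) = sqrt(10652 + (1/139)/418) = sqrt(10652 + (1/139)*(1/418)) = sqrt(10652 + 1/58102) = sqrt(618902505/58102) = 39*sqrt(23641994310)/58102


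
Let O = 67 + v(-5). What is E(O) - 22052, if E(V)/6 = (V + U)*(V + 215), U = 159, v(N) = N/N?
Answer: 363394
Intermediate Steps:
v(N) = 1
O = 68 (O = 67 + 1 = 68)
E(V) = 6*(159 + V)*(215 + V) (E(V) = 6*((V + 159)*(V + 215)) = 6*((159 + V)*(215 + V)) = 6*(159 + V)*(215 + V))
E(O) - 22052 = (205110 + 6*68² + 2244*68) - 22052 = (205110 + 6*4624 + 152592) - 22052 = (205110 + 27744 + 152592) - 22052 = 385446 - 22052 = 363394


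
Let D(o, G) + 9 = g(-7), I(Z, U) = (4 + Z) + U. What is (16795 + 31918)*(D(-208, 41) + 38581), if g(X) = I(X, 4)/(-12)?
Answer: 22547445319/12 ≈ 1.8790e+9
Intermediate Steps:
I(Z, U) = 4 + U + Z
g(X) = -⅔ - X/12 (g(X) = (4 + 4 + X)/(-12) = (8 + X)*(-1/12) = -⅔ - X/12)
D(o, G) = -109/12 (D(o, G) = -9 + (-⅔ - 1/12*(-7)) = -9 + (-⅔ + 7/12) = -9 - 1/12 = -109/12)
(16795 + 31918)*(D(-208, 41) + 38581) = (16795 + 31918)*(-109/12 + 38581) = 48713*(462863/12) = 22547445319/12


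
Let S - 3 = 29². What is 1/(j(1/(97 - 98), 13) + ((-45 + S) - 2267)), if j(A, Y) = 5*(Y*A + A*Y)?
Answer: -1/1598 ≈ -0.00062578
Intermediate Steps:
j(A, Y) = 10*A*Y (j(A, Y) = 5*(A*Y + A*Y) = 5*(2*A*Y) = 10*A*Y)
S = 844 (S = 3 + 29² = 3 + 841 = 844)
1/(j(1/(97 - 98), 13) + ((-45 + S) - 2267)) = 1/(10*13/(97 - 98) + ((-45 + 844) - 2267)) = 1/(10*13/(-1) + (799 - 2267)) = 1/(10*(-1)*13 - 1468) = 1/(-130 - 1468) = 1/(-1598) = -1/1598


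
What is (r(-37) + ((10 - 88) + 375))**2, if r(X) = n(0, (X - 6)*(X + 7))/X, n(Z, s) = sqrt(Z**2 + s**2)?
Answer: 94070601/1369 ≈ 68715.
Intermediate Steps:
r(X) = sqrt((-6 + X)**2*(7 + X)**2)/X (r(X) = sqrt(0**2 + ((X - 6)*(X + 7))**2)/X = sqrt(0 + ((-6 + X)*(7 + X))**2)/X = sqrt(0 + (-6 + X)**2*(7 + X)**2)/X = sqrt((-6 + X)**2*(7 + X)**2)/X)
(r(-37) + ((10 - 88) + 375))**2 = (sqrt((-42 - 37 + (-37)**2)**2)/(-37) + ((10 - 88) + 375))**2 = (-sqrt((-42 - 37 + 1369)**2)/37 + (-78 + 375))**2 = (-sqrt(1290**2)/37 + 297)**2 = (-sqrt(1664100)/37 + 297)**2 = (-1/37*1290 + 297)**2 = (-1290/37 + 297)**2 = (9699/37)**2 = 94070601/1369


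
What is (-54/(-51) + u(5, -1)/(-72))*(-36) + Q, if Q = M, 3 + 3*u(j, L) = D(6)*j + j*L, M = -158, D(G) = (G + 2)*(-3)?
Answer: -11090/51 ≈ -217.45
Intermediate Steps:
D(G) = -6 - 3*G (D(G) = (2 + G)*(-3) = -6 - 3*G)
u(j, L) = -1 - 8*j + L*j/3 (u(j, L) = -1 + ((-6 - 3*6)*j + j*L)/3 = -1 + ((-6 - 18)*j + L*j)/3 = -1 + (-24*j + L*j)/3 = -1 + (-8*j + L*j/3) = -1 - 8*j + L*j/3)
Q = -158
(-54/(-51) + u(5, -1)/(-72))*(-36) + Q = (-54/(-51) + (-1 - 8*5 + (⅓)*(-1)*5)/(-72))*(-36) - 158 = (-54*(-1/51) + (-1 - 40 - 5/3)*(-1/72))*(-36) - 158 = (18/17 - 128/3*(-1/72))*(-36) - 158 = (18/17 + 16/27)*(-36) - 158 = (758/459)*(-36) - 158 = -3032/51 - 158 = -11090/51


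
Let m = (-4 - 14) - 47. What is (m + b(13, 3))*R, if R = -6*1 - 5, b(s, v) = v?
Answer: 682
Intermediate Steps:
m = -65 (m = -18 - 47 = -65)
R = -11 (R = -6 - 5 = -11)
(m + b(13, 3))*R = (-65 + 3)*(-11) = -62*(-11) = 682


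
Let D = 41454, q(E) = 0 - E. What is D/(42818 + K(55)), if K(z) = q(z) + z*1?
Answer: 20727/21409 ≈ 0.96814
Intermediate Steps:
q(E) = -E
K(z) = 0 (K(z) = -z + z*1 = -z + z = 0)
D/(42818 + K(55)) = 41454/(42818 + 0) = 41454/42818 = 41454*(1/42818) = 20727/21409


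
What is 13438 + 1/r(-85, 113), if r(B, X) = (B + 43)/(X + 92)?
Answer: 564191/42 ≈ 13433.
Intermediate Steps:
r(B, X) = (43 + B)/(92 + X)
13438 + 1/r(-85, 113) = 13438 + 1/((43 - 85)/(92 + 113)) = 13438 + 1/(-42/205) = 13438 - 205/42 = 564191/42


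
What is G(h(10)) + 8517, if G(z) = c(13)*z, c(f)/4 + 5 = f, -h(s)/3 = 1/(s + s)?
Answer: 42561/5 ≈ 8512.2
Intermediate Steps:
h(s) = -3/(2*s) (h(s) = -3/(s + s) = -3*1/(2*s) = -3/(2*s))
c(f) = -20 + 4*f
G(z) = 32*z (G(z) = (-20 + 4*13)*z = (-20 + 52)*z = 32*z)
G(h(10)) + 8517 = 32*(-3/2/10) + 8517 = 32*(-3/2*⅒) + 8517 = 32*(-3/20) + 8517 = -24/5 + 8517 = 42561/5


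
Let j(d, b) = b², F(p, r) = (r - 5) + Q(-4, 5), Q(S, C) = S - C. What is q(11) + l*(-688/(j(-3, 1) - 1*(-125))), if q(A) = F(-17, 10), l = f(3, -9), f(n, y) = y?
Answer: 316/7 ≈ 45.143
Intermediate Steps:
l = -9
F(p, r) = -14 + r (F(p, r) = (r - 5) + (-4 - 1*5) = (-5 + r) + (-4 - 5) = (-5 + r) - 9 = -14 + r)
q(A) = -4 (q(A) = -14 + 10 = -4)
q(11) + l*(-688/(j(-3, 1) - 1*(-125))) = -4 - (-6192)/(1² - 1*(-125)) = -4 - (-6192)/(1 + 125) = -4 - (-6192)/126 = -4 - 9*(-344/63) = -4 + 344/7 = 316/7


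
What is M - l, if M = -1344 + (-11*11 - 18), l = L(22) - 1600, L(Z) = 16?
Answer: 101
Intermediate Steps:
l = -1584 (l = 16 - 1600 = -1584)
M = -1483 (M = -1344 + (-121 - 18) = -1344 - 139 = -1483)
M - l = -1483 - 1*(-1584) = -1483 + 1584 = 101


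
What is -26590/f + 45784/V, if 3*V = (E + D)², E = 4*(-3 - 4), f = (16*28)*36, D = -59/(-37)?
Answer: 1503622873777/7697321856 ≈ 195.34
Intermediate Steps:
D = 59/37 (D = -59*(-1/37) = 59/37 ≈ 1.5946)
f = 16128 (f = 448*36 = 16128)
E = -28 (E = 4*(-7) = -28)
V = 954529/4107 (V = (-28 + 59/37)²/3 = (-977/37)²/3 = (⅓)*(954529/1369) = 954529/4107 ≈ 232.42)
-26590/f + 45784/V = -26590/16128 + 45784/(954529/4107) = -26590*1/16128 + 45784*(4107/954529) = -13295/8064 + 188034888/954529 = 1503622873777/7697321856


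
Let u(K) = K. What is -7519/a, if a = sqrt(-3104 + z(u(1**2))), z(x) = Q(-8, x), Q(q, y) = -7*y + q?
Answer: 7519*I*sqrt(3119)/3119 ≈ 134.63*I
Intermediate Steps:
Q(q, y) = q - 7*y
z(x) = -8 - 7*x
a = I*sqrt(3119) (a = sqrt(-3104 + (-8 - 7*1**2)) = sqrt(-3104 + (-8 - 7*1)) = sqrt(-3104 + (-8 - 7)) = sqrt(-3104 - 15) = sqrt(-3119) = I*sqrt(3119) ≈ 55.848*I)
-7519/a = -7519*(-I*sqrt(3119)/3119) = -(-7519)*I*sqrt(3119)/3119 = 7519*I*sqrt(3119)/3119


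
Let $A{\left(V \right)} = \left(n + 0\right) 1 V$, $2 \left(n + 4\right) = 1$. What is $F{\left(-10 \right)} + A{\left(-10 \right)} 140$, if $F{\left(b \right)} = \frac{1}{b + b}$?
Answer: $\frac{97999}{20} \approx 4900.0$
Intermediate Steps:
$n = - \frac{7}{2}$ ($n = -4 + \frac{1}{2} \cdot 1 = -4 + \frac{1}{2} = - \frac{7}{2} \approx -3.5$)
$A{\left(V \right)} = - \frac{7 V}{2}$ ($A{\left(V \right)} = \left(- \frac{7}{2} + 0\right) 1 V = - \frac{7 V}{2}$)
$F{\left(b \right)} = \frac{1}{2 b}$
$F{\left(-10 \right)} + A{\left(-10 \right)} 140 = \frac{1}{2 \left(-10\right)} + \left(- \frac{7}{2}\right) \left(-10\right) 140 = \frac{1}{2} \left(- \frac{1}{10}\right) + 35 \cdot 140 = - \frac{1}{20} + 4900 = \frac{97999}{20}$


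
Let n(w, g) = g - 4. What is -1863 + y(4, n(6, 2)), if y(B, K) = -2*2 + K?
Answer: -1869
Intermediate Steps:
n(w, g) = -4 + g
y(B, K) = -4 + K
-1863 + y(4, n(6, 2)) = -1863 + (-4 + (-4 + 2)) = -1863 + (-4 - 2) = -1863 - 6 = -1869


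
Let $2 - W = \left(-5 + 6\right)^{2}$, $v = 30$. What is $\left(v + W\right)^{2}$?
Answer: $961$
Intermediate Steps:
$W = 1$ ($W = 2 - \left(-5 + 6\right)^{2} = 2 - 1^{2} = 2 - 1 = 1$)
$\left(v + W\right)^{2} = \left(30 + 1\right)^{2} = 31^{2} = 961$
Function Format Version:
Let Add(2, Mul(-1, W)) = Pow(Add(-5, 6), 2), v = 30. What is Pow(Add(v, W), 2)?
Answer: 961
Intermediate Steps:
W = 1 (W = Add(2, Mul(-1, Pow(Add(-5, 6), 2))) = Add(2, Mul(-1, Pow(1, 2))) = Add(2, Mul(-1, 1)) = Add(2, -1) = 1)
Pow(Add(v, W), 2) = Pow(Add(30, 1), 2) = Pow(31, 2) = 961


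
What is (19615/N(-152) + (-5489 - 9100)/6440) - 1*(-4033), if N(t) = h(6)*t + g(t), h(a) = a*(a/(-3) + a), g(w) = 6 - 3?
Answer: 18898067579/4694760 ≈ 4025.4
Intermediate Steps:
g(w) = 3
h(a) = 2*a²/3 (h(a) = a*(a*(-⅓) + a) = a*(-a/3 + a) = a*(2*a/3) = 2*a²/3)
N(t) = 3 + 24*t (N(t) = ((⅔)*6²)*t + 3 = ((⅔)*36)*t + 3 = 24*t + 3 = 3 + 24*t)
(19615/N(-152) + (-5489 - 9100)/6440) - 1*(-4033) = (19615/(3 + 24*(-152)) + (-5489 - 9100)/6440) - 1*(-4033) = (19615/(3 - 3648) - 14589*1/6440) + 4033 = (19615/(-3645) - 14589/6440) + 4033 = (19615*(-1/3645) - 14589/6440) + 4033 = (-3923/729 - 14589/6440) + 4033 = -35899501/4694760 + 4033 = 18898067579/4694760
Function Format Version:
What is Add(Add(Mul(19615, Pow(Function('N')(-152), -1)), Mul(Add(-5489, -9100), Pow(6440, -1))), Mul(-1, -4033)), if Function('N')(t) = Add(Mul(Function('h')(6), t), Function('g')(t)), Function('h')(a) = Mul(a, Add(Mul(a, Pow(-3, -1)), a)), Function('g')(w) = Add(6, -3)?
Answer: Rational(18898067579, 4694760) ≈ 4025.4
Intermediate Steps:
Function('g')(w) = 3
Function('h')(a) = Mul(Rational(2, 3), Pow(a, 2)) (Function('h')(a) = Mul(a, Add(Mul(a, Rational(-1, 3)), a)) = Mul(a, Add(Mul(Rational(-1, 3), a), a)) = Mul(a, Mul(Rational(2, 3), a)) = Mul(Rational(2, 3), Pow(a, 2)))
Function('N')(t) = Add(3, Mul(24, t)) (Function('N')(t) = Add(Mul(Mul(Rational(2, 3), Pow(6, 2)), t), 3) = Add(Mul(Mul(Rational(2, 3), 36), t), 3) = Add(Mul(24, t), 3) = Add(3, Mul(24, t)))
Add(Add(Mul(19615, Pow(Function('N')(-152), -1)), Mul(Add(-5489, -9100), Pow(6440, -1))), Mul(-1, -4033)) = Add(Add(Mul(19615, Pow(Add(3, Mul(24, -152)), -1)), Mul(Add(-5489, -9100), Pow(6440, -1))), Mul(-1, -4033)) = Add(Add(Mul(19615, Pow(Add(3, -3648), -1)), Mul(-14589, Rational(1, 6440))), 4033) = Add(Add(Mul(19615, Pow(-3645, -1)), Rational(-14589, 6440)), 4033) = Add(Add(Mul(19615, Rational(-1, 3645)), Rational(-14589, 6440)), 4033) = Add(Add(Rational(-3923, 729), Rational(-14589, 6440)), 4033) = Add(Rational(-35899501, 4694760), 4033) = Rational(18898067579, 4694760)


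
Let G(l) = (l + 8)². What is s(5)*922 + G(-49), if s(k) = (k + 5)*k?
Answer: 47781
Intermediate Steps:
G(l) = (8 + l)²
s(k) = k*(5 + k) (s(k) = (5 + k)*k = k*(5 + k))
s(5)*922 + G(-49) = (5*(5 + 5))*922 + (8 - 49)² = (5*10)*922 + (-41)² = 50*922 + 1681 = 46100 + 1681 = 47781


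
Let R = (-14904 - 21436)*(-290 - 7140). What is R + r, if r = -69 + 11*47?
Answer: 270006648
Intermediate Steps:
r = 448 (r = -69 + 517 = 448)
R = 270006200 (R = -36340*(-7430) = 270006200)
R + r = 270006200 + 448 = 270006648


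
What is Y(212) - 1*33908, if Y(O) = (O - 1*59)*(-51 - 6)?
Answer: -42629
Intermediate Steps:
Y(O) = 3363 - 57*O (Y(O) = (O - 59)*(-57) = (-59 + O)*(-57) = 3363 - 57*O)
Y(212) - 1*33908 = (3363 - 57*212) - 1*33908 = (3363 - 12084) - 33908 = -8721 - 33908 = -42629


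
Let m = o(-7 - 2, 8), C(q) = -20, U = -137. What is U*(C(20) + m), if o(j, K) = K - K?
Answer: 2740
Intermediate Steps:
o(j, K) = 0
m = 0
U*(C(20) + m) = -137*(-20 + 0) = -137*(-20) = 2740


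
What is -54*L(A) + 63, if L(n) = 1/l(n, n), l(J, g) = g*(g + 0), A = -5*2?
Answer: 3123/50 ≈ 62.460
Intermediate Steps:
A = -10
l(J, g) = g**2 (l(J, g) = g*g = g**2)
L(n) = n**(-2) (L(n) = 1/(n**2) = n**(-2))
-54*L(A) + 63 = -54/(-10)**2 + 63 = -54*1/100 + 63 = -27/50 + 63 = 3123/50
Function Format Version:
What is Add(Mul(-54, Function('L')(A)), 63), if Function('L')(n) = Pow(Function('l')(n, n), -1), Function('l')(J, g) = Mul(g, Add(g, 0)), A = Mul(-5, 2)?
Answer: Rational(3123, 50) ≈ 62.460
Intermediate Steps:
A = -10
Function('l')(J, g) = Pow(g, 2) (Function('l')(J, g) = Mul(g, g) = Pow(g, 2))
Function('L')(n) = Pow(n, -2) (Function('L')(n) = Pow(Pow(n, 2), -1) = Pow(n, -2))
Add(Mul(-54, Function('L')(A)), 63) = Add(Mul(-54, Pow(-10, -2)), 63) = Add(Mul(-54, Rational(1, 100)), 63) = Add(Rational(-27, 50), 63) = Rational(3123, 50)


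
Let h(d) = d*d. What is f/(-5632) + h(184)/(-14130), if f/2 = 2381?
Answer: -64491013/19895040 ≈ -3.2416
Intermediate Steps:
f = 4762 (f = 2*2381 = 4762)
h(d) = d**2
f/(-5632) + h(184)/(-14130) = 4762/(-5632) + 184**2/(-14130) = 4762*(-1/5632) + 33856*(-1/14130) = -2381/2816 - 16928/7065 = -64491013/19895040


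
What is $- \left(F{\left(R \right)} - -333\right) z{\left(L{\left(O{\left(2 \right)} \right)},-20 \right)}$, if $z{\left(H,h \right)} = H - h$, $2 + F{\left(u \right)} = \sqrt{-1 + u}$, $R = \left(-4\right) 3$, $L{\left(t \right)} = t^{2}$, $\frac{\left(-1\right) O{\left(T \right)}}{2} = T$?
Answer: $-11916 - 36 i \sqrt{13} \approx -11916.0 - 129.8 i$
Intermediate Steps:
$O{\left(T \right)} = - 2 T$
$R = -12$
$F{\left(u \right)} = -2 + \sqrt{-1 + u}$
$- \left(F{\left(R \right)} - -333\right) z{\left(L{\left(O{\left(2 \right)} \right)},-20 \right)} = - \left(\left(-2 + \sqrt{-1 - 12}\right) - -333\right) \left(\left(\left(-2\right) 2\right)^{2} - -20\right) = - \left(\left(-2 + \sqrt{-13}\right) + 333\right) \left(\left(-4\right)^{2} + 20\right) = - \left(\left(-2 + i \sqrt{13}\right) + 333\right) \left(16 + 20\right) = - \left(331 + i \sqrt{13}\right) 36 = - (11916 + 36 i \sqrt{13}) = -11916 - 36 i \sqrt{13}$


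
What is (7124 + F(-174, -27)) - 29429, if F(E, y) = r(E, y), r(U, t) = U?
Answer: -22479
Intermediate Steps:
F(E, y) = E
(7124 + F(-174, -27)) - 29429 = (7124 - 174) - 29429 = 6950 - 29429 = -22479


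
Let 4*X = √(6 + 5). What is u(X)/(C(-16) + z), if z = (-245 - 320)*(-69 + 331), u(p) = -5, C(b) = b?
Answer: 5/148046 ≈ 3.3773e-5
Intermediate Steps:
X = √11/4 (X = √(6 + 5)/4 = √11/4 ≈ 0.82916)
z = -148030 (z = -565*262 = -148030)
u(X)/(C(-16) + z) = -5/(-16 - 148030) = -5/(-148046) = -1/148046*(-5) = 5/148046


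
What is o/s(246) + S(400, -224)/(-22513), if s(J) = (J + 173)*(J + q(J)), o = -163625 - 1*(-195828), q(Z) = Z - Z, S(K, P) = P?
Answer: 748074715/2320504962 ≈ 0.32238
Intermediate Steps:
q(Z) = 0
o = 32203 (o = -163625 + 195828 = 32203)
s(J) = J*(173 + J) (s(J) = (J + 173)*(J + 0) = (173 + J)*J = J*(173 + J))
o/s(246) + S(400, -224)/(-22513) = 32203/((246*(173 + 246))) - 224/(-22513) = 32203/((246*419)) - 224*(-1/22513) = 32203/103074 + 224/22513 = 748074715/2320504962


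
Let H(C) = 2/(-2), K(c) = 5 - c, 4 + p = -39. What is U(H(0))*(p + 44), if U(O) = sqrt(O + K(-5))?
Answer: 3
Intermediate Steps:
p = -43 (p = -4 - 39 = -43)
H(C) = -1 (H(C) = 2*(-1/2) = -1)
U(O) = sqrt(10 + O) (U(O) = sqrt(O + (5 - 1*(-5))) = sqrt(O + (5 + 5)) = sqrt(O + 10) = sqrt(10 + O))
U(H(0))*(p + 44) = sqrt(10 - 1)*(-43 + 44) = sqrt(9)*1 = 3*1 = 3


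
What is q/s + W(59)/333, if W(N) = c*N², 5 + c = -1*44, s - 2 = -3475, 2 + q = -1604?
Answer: -591851339/1156509 ≈ -511.76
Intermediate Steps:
q = -1606 (q = -2 - 1604 = -1606)
s = -3473 (s = 2 - 3475 = -3473)
c = -49 (c = -5 - 1*44 = -5 - 44 = -49)
W(N) = -49*N²
q/s + W(59)/333 = -1606/(-3473) - 49*59²/333 = -1606*(-1/3473) - 49*3481*(1/333) = 1606/3473 - 170569*1/333 = 1606/3473 - 170569/333 = -591851339/1156509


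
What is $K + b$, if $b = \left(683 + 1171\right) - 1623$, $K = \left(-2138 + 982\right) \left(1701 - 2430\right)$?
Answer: $842955$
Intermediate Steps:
$K = 842724$ ($K = \left(-1156\right) \left(-729\right) = 842724$)
$b = 231$ ($b = 1854 - 1623 = 231$)
$K + b = 842724 + 231 = 842955$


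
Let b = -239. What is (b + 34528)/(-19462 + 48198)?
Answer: 34289/28736 ≈ 1.1932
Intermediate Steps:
(b + 34528)/(-19462 + 48198) = (-239 + 34528)/(-19462 + 48198) = 34289/28736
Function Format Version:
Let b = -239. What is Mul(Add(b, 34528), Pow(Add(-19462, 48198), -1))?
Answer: Rational(34289, 28736) ≈ 1.1932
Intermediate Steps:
Mul(Add(b, 34528), Pow(Add(-19462, 48198), -1)) = Mul(Add(-239, 34528), Pow(Add(-19462, 48198), -1)) = Mul(34289, Pow(28736, -1)) = Mul(34289, Rational(1, 28736)) = Rational(34289, 28736)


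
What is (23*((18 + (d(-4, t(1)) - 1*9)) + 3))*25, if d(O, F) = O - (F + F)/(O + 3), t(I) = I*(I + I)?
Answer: 6900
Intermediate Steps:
t(I) = 2*I**2 (t(I) = I*(2*I) = 2*I**2)
d(O, F) = O - 2*F/(3 + O)
(23*((18 + (d(-4, t(1)) - 1*9)) + 3))*25 = (23*((18 + (((-4)**2 - 4*1**2 + 3*(-4))/(3 - 4) - 1*9)) + 3))*25 = (23*((18 + ((16 - 4 - 12)/(-1) - 9)) + 3))*25 = (23*((18 + (-(16 - 2*2 - 12) - 9)) + 3))*25 = (23*((18 + (-(16 - 4 - 12) - 9)) + 3))*25 = (23*((18 + (-1*0 - 9)) + 3))*25 = (23*((18 + (0 - 9)) + 3))*25 = (23*((18 - 9) + 3))*25 = (23*(9 + 3))*25 = (23*12)*25 = 276*25 = 6900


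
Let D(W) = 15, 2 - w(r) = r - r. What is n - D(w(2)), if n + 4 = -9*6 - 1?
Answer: -74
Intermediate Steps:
w(r) = 2 (w(r) = 2 - (r - r) = 2 - 1*0 = 2 + 0 = 2)
n = -59 (n = -4 + (-9*6 - 1) = -4 + (-54 - 1) = -4 - 55 = -59)
n - D(w(2)) = -59 - 1*15 = -59 - 15 = -74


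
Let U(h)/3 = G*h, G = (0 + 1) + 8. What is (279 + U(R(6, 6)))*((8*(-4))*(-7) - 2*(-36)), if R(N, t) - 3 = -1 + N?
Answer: 146520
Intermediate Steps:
G = 9 (G = 1 + 8 = 9)
R(N, t) = 2 + N (R(N, t) = 3 + (-1 + N) = 2 + N)
U(h) = 27*h (U(h) = 3*(9*h) = 27*h)
(279 + U(R(6, 6)))*((8*(-4))*(-7) - 2*(-36)) = (279 + 27*(2 + 6))*((8*(-4))*(-7) - 2*(-36)) = (279 + 27*8)*(-32*(-7) + 72) = (279 + 216)*(224 + 72) = 495*296 = 146520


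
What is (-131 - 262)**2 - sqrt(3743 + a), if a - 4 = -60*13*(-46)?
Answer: 154449 - 3*sqrt(4403) ≈ 1.5425e+5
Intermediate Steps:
a = 35884 (a = 4 - 60*13*(-46) = 4 - 780*(-46) = 4 + 35880 = 35884)
(-131 - 262)**2 - sqrt(3743 + a) = (-131 - 262)**2 - sqrt(3743 + 35884) = (-393)**2 - sqrt(39627) = 154449 - 3*sqrt(4403)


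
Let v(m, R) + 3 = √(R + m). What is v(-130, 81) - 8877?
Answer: -8880 + 7*I ≈ -8880.0 + 7.0*I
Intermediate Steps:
v(m, R) = -3 + √(R + m)
v(-130, 81) - 8877 = (-3 + √(81 - 130)) - 8877 = (-3 + √(-49)) - 8877 = (-3 + 7*I) - 8877 = -8880 + 7*I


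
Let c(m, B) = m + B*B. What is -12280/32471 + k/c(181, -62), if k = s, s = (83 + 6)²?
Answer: 207775791/130695775 ≈ 1.5898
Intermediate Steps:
s = 7921 (s = 89² = 7921)
c(m, B) = m + B²
k = 7921
-12280/32471 + k/c(181, -62) = -12280/32471 + 7921/(181 + (-62)²) = -12280*1/32471 + 7921/(181 + 3844) = -12280/32471 + 7921/4025 = 207775791/130695775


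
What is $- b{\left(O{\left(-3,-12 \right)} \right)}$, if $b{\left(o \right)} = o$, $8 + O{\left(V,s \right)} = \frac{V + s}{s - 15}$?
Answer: $\frac{67}{9} \approx 7.4444$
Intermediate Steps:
$O{\left(V,s \right)} = -8 + \frac{V + s}{-15 + s}$ ($O{\left(V,s \right)} = -8 + \frac{V + s}{s - 15} = -8 + \frac{V + s}{-15 + s}$)
$- b{\left(O{\left(-3,-12 \right)} \right)} = - \frac{120 - 3 - -84}{-15 - 12} = - \frac{120 - 3 + 84}{-27} = - \frac{\left(-1\right) 201}{27} = \left(-1\right) \left(- \frac{67}{9}\right) = \frac{67}{9}$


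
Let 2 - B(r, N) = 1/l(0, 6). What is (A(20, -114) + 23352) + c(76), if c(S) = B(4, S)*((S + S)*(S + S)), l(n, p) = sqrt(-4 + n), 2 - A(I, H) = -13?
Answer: 69575 + 11552*I ≈ 69575.0 + 11552.0*I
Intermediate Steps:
A(I, H) = 15 (A(I, H) = 2 - 1*(-13) = 2 + 13 = 15)
B(r, N) = 2 + I/2 (B(r, N) = 2 - 1/(sqrt(-4 + 0)) = 2 - 1/(sqrt(-4)) = 2 - 1/(2*I) = 2 - (-1)*I/2 = 2 + I/2)
c(S) = 4*S**2*(2 + I/2) (c(S) = (2 + I/2)*((S + S)*(S + S)) = (2 + I/2)*((2*S)*(2*S)) = (2 + I/2)*(4*S**2) = 4*S**2*(2 + I/2))
(A(20, -114) + 23352) + c(76) = (15 + 23352) + 2*76**2*(4 + I) = 23367 + 2*5776*(4 + I) = 23367 + (46208 + 11552*I) = 69575 + 11552*I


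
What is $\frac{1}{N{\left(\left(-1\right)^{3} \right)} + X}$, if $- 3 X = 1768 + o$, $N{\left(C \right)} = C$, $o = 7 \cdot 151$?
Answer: $- \frac{3}{2828} \approx -0.0010608$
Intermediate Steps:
$o = 1057$
$X = - \frac{2825}{3}$ ($X = - \frac{1768 + 1057}{3} = \left(- \frac{1}{3}\right) 2825 = - \frac{2825}{3} \approx -941.67$)
$\frac{1}{N{\left(\left(-1\right)^{3} \right)} + X} = \frac{1}{\left(-1\right)^{3} - \frac{2825}{3}} = \frac{1}{-1 - \frac{2825}{3}} = \frac{1}{- \frac{2828}{3}} = - \frac{3}{2828}$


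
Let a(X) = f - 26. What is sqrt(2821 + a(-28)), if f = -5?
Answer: 3*sqrt(310) ≈ 52.820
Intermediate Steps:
a(X) = -31 (a(X) = -5 - 26 = -31)
sqrt(2821 + a(-28)) = sqrt(2821 - 31) = sqrt(2790) = 3*sqrt(310)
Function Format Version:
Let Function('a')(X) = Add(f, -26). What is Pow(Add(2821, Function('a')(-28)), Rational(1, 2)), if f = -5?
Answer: Mul(3, Pow(310, Rational(1, 2))) ≈ 52.820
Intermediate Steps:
Function('a')(X) = -31 (Function('a')(X) = Add(-5, -26) = -31)
Pow(Add(2821, Function('a')(-28)), Rational(1, 2)) = Pow(Add(2821, -31), Rational(1, 2)) = Pow(2790, Rational(1, 2)) = Mul(3, Pow(310, Rational(1, 2)))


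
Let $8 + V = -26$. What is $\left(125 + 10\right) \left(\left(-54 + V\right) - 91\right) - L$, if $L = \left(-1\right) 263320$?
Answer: $239155$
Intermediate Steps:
$V = -34$ ($V = -8 - 26 = -34$)
$L = -263320$
$\left(125 + 10\right) \left(\left(-54 + V\right) - 91\right) - L = \left(125 + 10\right) \left(\left(-54 - 34\right) - 91\right) - -263320 = 135 \left(-88 - 91\right) + 263320 = 135 \left(-179\right) + 263320 = -24165 + 263320 = 239155$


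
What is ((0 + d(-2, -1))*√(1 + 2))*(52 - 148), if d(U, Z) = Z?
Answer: 96*√3 ≈ 166.28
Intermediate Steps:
((0 + d(-2, -1))*√(1 + 2))*(52 - 148) = ((0 - 1)*√(1 + 2))*(52 - 148) = -√3*(-96) = 96*√3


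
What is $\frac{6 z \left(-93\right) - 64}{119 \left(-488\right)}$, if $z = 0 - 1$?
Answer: $- \frac{247}{29036} \approx -0.0085067$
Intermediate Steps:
$z = -1$
$\frac{6 z \left(-93\right) - 64}{119 \left(-488\right)} = \frac{6 \left(-1\right) \left(-93\right) - 64}{119 \left(-488\right)} = \frac{\left(-6\right) \left(-93\right) - 64}{-58072} = \left(558 - 64\right) \left(- \frac{1}{58072}\right) = 494 \left(- \frac{1}{58072}\right) = - \frac{247}{29036}$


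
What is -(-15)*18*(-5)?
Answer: -1350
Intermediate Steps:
-(-15)*18*(-5) = -15*(-18)*(-5) = 270*(-5) = -1350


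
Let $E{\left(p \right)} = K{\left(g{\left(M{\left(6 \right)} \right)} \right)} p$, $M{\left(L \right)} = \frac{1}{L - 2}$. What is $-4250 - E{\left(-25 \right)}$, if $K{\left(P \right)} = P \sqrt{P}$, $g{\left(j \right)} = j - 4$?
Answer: $-4250 - \frac{375 i \sqrt{15}}{8} \approx -4250.0 - 181.55 i$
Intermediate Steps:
$M{\left(L \right)} = \frac{1}{-2 + L}$
$g{\left(j \right)} = -4 + j$
$K{\left(P \right)} = P^{\frac{3}{2}}$
$E{\left(p \right)} = - \frac{15 i p \sqrt{15}}{8}$ ($E{\left(p \right)} = \left(-4 + \frac{1}{-2 + 6}\right)^{\frac{3}{2}} p = \left(-4 + \frac{1}{4}\right)^{\frac{3}{2}} p = \left(- \frac{15}{4}\right)^{\frac{3}{2}} p = - \frac{15 i \sqrt{15}}{8} p = - \frac{15 i p \sqrt{15}}{8}$)
$-4250 - E{\left(-25 \right)} = -4250 - \left(- \frac{15}{8}\right) i \left(-25\right) \sqrt{15} = -4250 - \frac{375 i \sqrt{15}}{8}$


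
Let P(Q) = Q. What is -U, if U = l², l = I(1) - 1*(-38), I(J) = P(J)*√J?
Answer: -1521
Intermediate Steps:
I(J) = J^(3/2) (I(J) = J*√J = J^(3/2))
l = 39 (l = 1^(3/2) - 1*(-38) = 1 + 38 = 39)
U = 1521 (U = 39² = 1521)
-U = -1*1521 = -1521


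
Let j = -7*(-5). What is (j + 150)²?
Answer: 34225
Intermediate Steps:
j = 35
(j + 150)² = (35 + 150)² = 185² = 34225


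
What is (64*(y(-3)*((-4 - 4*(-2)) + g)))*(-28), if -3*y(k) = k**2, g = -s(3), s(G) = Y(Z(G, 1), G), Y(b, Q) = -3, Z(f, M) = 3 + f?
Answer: 37632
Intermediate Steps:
s(G) = -3
g = 3 (g = -1*(-3) = 3)
y(k) = -k**2/3
(64*(y(-3)*((-4 - 4*(-2)) + g)))*(-28) = (64*((-1/3*(-3)**2)*((-4 - 4*(-2)) + 3)))*(-28) = (64*((-1/3*9)*((-4 + 8) + 3)))*(-28) = (64*(-3*(4 + 3)))*(-28) = (64*(-3*7))*(-28) = (64*(-21))*(-28) = -1344*(-28) = 37632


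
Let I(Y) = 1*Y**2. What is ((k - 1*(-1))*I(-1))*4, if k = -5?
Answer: -16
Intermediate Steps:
I(Y) = Y**2
((k - 1*(-1))*I(-1))*4 = ((-5 - 1*(-1))*(-1)**2)*4 = ((-5 + 1)*1)*4 = -4*1*4 = -4*4 = -16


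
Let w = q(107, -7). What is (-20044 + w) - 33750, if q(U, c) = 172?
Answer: -53622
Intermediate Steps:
w = 172
(-20044 + w) - 33750 = (-20044 + 172) - 33750 = -19872 - 33750 = -53622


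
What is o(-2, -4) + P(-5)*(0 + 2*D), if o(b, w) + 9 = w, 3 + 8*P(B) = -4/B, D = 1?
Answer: -271/20 ≈ -13.550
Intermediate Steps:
P(B) = -3/8 - 1/(2*B) (P(B) = -3/8 + (-4/B)/8 = -3/8 - 1/(2*B))
o(b, w) = -9 + w
o(-2, -4) + P(-5)*(0 + 2*D) = (-9 - 4) + ((1/8)*(-4 - 3*(-5))/(-5))*(0 + 2*1) = -13 + ((1/8)*(-1/5)*(-4 + 15))*(0 + 2) = -13 + ((1/8)*(-1/5)*11)*2 = -13 - 11/40*2 = -13 - 11/20 = -271/20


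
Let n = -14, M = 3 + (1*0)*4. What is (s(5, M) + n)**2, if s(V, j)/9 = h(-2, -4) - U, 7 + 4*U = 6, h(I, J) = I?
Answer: 14161/16 ≈ 885.06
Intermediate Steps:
U = -1/4 (U = -7/4 + (1/4)*6 = -7/4 + 3/2 = -1/4 ≈ -0.25000)
M = 3 (M = 3 + 0*4 = 3 + 0 = 3)
s(V, j) = -63/4 (s(V, j) = 9*(-2 - 1*(-1/4)) = 9*(-2 + 1/4) = 9*(-7/4) = -63/4)
(s(5, M) + n)**2 = (-63/4 - 14)**2 = (-119/4)**2 = 14161/16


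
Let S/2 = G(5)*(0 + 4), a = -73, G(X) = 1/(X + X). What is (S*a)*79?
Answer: -23068/5 ≈ -4613.6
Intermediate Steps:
G(X) = 1/(2*X)
S = ⅘ (S = 2*(((½)/5)*(0 + 4)) = 2*(((½)*(⅕))*4) = 2*((⅒)*4) = 2*(⅖) = ⅘ ≈ 0.80000)
(S*a)*79 = ((⅘)*(-73))*79 = -292/5*79 = -23068/5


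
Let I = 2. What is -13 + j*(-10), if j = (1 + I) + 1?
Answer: -53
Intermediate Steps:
j = 4 (j = (1 + 2) + 1 = 3 + 1 = 4)
-13 + j*(-10) = -13 + 4*(-10) = -13 - 40 = -53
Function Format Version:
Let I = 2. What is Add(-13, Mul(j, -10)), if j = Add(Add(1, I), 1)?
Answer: -53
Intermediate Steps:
j = 4 (j = Add(Add(1, 2), 1) = Add(3, 1) = 4)
Add(-13, Mul(j, -10)) = Add(-13, Mul(4, -10)) = Add(-13, -40) = -53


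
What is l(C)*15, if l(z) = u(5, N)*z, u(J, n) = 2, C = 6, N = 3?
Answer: 180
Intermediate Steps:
l(z) = 2*z
l(C)*15 = (2*6)*15 = 12*15 = 180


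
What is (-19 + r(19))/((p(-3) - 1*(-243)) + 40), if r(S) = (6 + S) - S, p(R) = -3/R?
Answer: -13/284 ≈ -0.045775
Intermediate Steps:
r(S) = 6
(-19 + r(19))/((p(-3) - 1*(-243)) + 40) = (-19 + 6)/((-3/(-3) - 1*(-243)) + 40) = -13/((-3*(-⅓) + 243) + 40) = -13/((1 + 243) + 40) = -13/(244 + 40) = -13/284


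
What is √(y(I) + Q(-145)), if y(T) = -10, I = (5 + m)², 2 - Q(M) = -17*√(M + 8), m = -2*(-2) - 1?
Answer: √(-8 + 17*I*√137) ≈ 9.776 + 10.177*I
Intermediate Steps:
m = 3 (m = 4 - 1 = 3)
Q(M) = 2 + 17*√(8 + M) (Q(M) = 2 - (-17)*√(M + 8) = 2 - (-17)*√(8 + M) = 2 + 17*√(8 + M))
I = 64 (I = (5 + 3)² = 8² = 64)
√(y(I) + Q(-145)) = √(-10 + (2 + 17*√(8 - 145))) = √(-10 + (2 + 17*√(-137))) = √(-10 + (2 + 17*(I*√137))) = √(-10 + (2 + 17*I*√137)) = √(-8 + 17*I*√137)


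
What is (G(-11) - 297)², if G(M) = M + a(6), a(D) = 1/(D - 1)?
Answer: 2368521/25 ≈ 94741.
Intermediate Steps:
a(D) = 1/(-1 + D)
G(M) = ⅕ + M (G(M) = M + 1/(-1 + 6) = M + 1/5 = M + ⅕ = ⅕ + M)
(G(-11) - 297)² = ((⅕ - 11) - 297)² = (-54/5 - 297)² = (-1539/5)² = 2368521/25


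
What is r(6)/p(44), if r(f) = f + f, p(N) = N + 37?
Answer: 4/27 ≈ 0.14815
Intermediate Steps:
p(N) = 37 + N
r(f) = 2*f
r(6)/p(44) = (2*6)/(37 + 44) = 12/81 = (1/81)*12 = 4/27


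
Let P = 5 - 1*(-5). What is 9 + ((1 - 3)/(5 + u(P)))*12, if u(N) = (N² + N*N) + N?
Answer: 1911/215 ≈ 8.8884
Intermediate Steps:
P = 10 (P = 5 + 5 = 10)
u(N) = N + 2*N² (u(N) = (N² + N²) + N = 2*N² + N = N + 2*N²)
9 + ((1 - 3)/(5 + u(P)))*12 = 9 + ((1 - 3)/(5 + 10*(1 + 2*10)))*12 = 9 - 2/(5 + 10*(1 + 20))*12 = 9 - 2/(5 + 10*21)*12 = 9 - 2/(5 + 210)*12 = 9 - 2/215*12 = 9 - 24/215 = 1911/215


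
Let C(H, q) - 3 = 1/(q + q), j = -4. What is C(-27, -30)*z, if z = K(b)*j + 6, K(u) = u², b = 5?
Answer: -8413/30 ≈ -280.43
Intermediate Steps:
C(H, q) = 3 + 1/(2*q) (C(H, q) = 3 + 1/(q + q) = 3 + 1/(2*q))
z = -94 (z = 5²*(-4) + 6 = 25*(-4) + 6 = -100 + 6 = -94)
C(-27, -30)*z = (3 + (½)/(-30))*(-94) = (3 + (½)*(-1/30))*(-94) = (3 - 1/60)*(-94) = (179/60)*(-94) = -8413/30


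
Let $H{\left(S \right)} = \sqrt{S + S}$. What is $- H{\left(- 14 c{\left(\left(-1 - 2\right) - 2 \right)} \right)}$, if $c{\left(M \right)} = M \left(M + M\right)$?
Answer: $- 10 i \sqrt{14} \approx - 37.417 i$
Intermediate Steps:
$c{\left(M \right)} = 2 M^{2}$ ($c{\left(M \right)} = M 2 M = 2 M^{2}$)
$H{\left(S \right)} = \sqrt{2} \sqrt{S}$ ($H{\left(S \right)} = \sqrt{2 S} = \sqrt{2} \sqrt{S}$)
$- H{\left(- 14 c{\left(\left(-1 - 2\right) - 2 \right)} \right)} = - \sqrt{2} \sqrt{- 14 \cdot 2 \left(\left(-1 - 2\right) - 2\right)^{2}} = - \sqrt{2} \sqrt{- 14 \cdot 2 \left(-3 - 2\right)^{2}} = - \sqrt{2} \sqrt{- 14 \cdot 2 \left(-5\right)^{2}} = - \sqrt{2} \sqrt{- 14 \cdot 2 \cdot 25} = - \sqrt{2} \sqrt{\left(-14\right) 50} = - \sqrt{2} \sqrt{-700} = - \sqrt{2} \cdot 10 i \sqrt{7} = - 10 i \sqrt{14}$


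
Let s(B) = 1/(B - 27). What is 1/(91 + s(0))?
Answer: 27/2456 ≈ 0.010993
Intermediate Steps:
s(B) = 1/(-27 + B)
1/(91 + s(0)) = 1/(91 + 1/(-27 + 0)) = 1/(91 + 1/(-27)) = 1/(91 - 1/27) = 1/(2456/27) = 27/2456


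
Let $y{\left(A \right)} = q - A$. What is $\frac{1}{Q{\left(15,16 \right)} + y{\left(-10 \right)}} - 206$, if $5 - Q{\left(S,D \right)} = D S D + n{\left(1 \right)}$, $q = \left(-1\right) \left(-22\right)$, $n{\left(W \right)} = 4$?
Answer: $- \frac{784243}{3807} \approx -206.0$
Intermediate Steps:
$q = 22$
$Q{\left(S,D \right)} = 1 - S D^{2}$ ($Q{\left(S,D \right)} = 5 - \left(D S D + 4\right) = 5 - \left(S D^{2} + 4\right) = 5 - \left(4 + S D^{2}\right) = 1 - S D^{2}$)
$y{\left(A \right)} = 22 - A$
$\frac{1}{Q{\left(15,16 \right)} + y{\left(-10 \right)}} - 206 = \frac{1}{\left(1 - 15 \cdot 16^{2}\right) + \left(22 - -10\right)} - 206 = \frac{1}{\left(1 - 15 \cdot 256\right) + \left(22 + 10\right)} - 206 = \frac{1}{\left(1 - 3840\right) + 32} - 206 = \frac{1}{-3839 + 32} - 206 = \frac{1}{-3807} - 206 = - \frac{1}{3807} - 206 = - \frac{784243}{3807}$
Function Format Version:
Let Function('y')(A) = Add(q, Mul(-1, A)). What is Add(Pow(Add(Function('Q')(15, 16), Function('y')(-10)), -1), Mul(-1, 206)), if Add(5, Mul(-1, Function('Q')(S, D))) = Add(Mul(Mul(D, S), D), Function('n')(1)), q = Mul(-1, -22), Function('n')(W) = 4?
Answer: Rational(-784243, 3807) ≈ -206.00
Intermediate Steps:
q = 22
Function('Q')(S, D) = Add(1, Mul(-1, S, Pow(D, 2))) (Function('Q')(S, D) = Add(5, Mul(-1, Add(Mul(Mul(D, S), D), 4))) = Add(5, Mul(-1, Add(Mul(S, Pow(D, 2)), 4))) = Add(5, Mul(-1, Add(4, Mul(S, Pow(D, 2))))) = Add(5, Add(-4, Mul(-1, S, Pow(D, 2)))) = Add(1, Mul(-1, S, Pow(D, 2))))
Function('y')(A) = Add(22, Mul(-1, A))
Add(Pow(Add(Function('Q')(15, 16), Function('y')(-10)), -1), Mul(-1, 206)) = Add(Pow(Add(Add(1, Mul(-1, 15, Pow(16, 2))), Add(22, Mul(-1, -10))), -1), Mul(-1, 206)) = Add(Pow(Add(Add(1, Mul(-1, 15, 256)), Add(22, 10)), -1), -206) = Add(Pow(Add(Add(1, -3840), 32), -1), -206) = Add(Pow(Add(-3839, 32), -1), -206) = Add(Pow(-3807, -1), -206) = Add(Rational(-1, 3807), -206) = Rational(-784243, 3807)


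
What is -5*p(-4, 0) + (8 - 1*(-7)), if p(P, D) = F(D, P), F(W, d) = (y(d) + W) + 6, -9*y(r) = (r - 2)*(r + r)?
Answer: 35/3 ≈ 11.667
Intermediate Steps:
y(r) = -2*r*(-2 + r)/9 (y(r) = -(r - 2)*(r + r)/9 = -(-2 + r)*2*r/9 = -2*r*(-2 + r)/9)
F(W, d) = 6 + W + 2*d*(2 - d)/9 (F(W, d) = (2*d*(2 - d)/9 + W) + 6 = (W + 2*d*(2 - d)/9) + 6 = 6 + W + 2*d*(2 - d)/9)
p(P, D) = 6 + D - 2*P*(-2 + P)/9
-5*p(-4, 0) + (8 - 1*(-7)) = -5*(6 + 0 - 2/9*(-4)*(-2 - 4)) + (8 - 1*(-7)) = -5*(6 + 0 - 2/9*(-4)*(-6)) + (8 + 7) = -5*(6 + 0 - 16/3) + 15 = -5*2/3 + 15 = -10/3 + 15 = 35/3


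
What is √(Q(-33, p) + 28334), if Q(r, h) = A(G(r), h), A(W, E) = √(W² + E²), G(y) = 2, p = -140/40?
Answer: √(113336 + 2*√65)/2 ≈ 168.34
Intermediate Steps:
p = -7/2 (p = -140*1/40 = -7/2 ≈ -3.5000)
A(W, E) = √(E² + W²)
Q(r, h) = √(4 + h²) (Q(r, h) = √(h² + 2²) = √(h² + 4) = √(4 + h²))
√(Q(-33, p) + 28334) = √(√(4 + (-7/2)²) + 28334) = √(√(4 + 49/4) + 28334) = √(√(65/4) + 28334) = √(√65/2 + 28334) = √(28334 + √65/2)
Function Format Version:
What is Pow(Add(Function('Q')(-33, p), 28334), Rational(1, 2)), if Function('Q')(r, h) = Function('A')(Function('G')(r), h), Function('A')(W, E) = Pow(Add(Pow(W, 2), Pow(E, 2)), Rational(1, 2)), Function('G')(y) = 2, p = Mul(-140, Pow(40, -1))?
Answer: Mul(Rational(1, 2), Pow(Add(113336, Mul(2, Pow(65, Rational(1, 2)))), Rational(1, 2))) ≈ 168.34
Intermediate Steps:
p = Rational(-7, 2) (p = Mul(-140, Rational(1, 40)) = Rational(-7, 2) ≈ -3.5000)
Function('A')(W, E) = Pow(Add(Pow(E, 2), Pow(W, 2)), Rational(1, 2))
Function('Q')(r, h) = Pow(Add(4, Pow(h, 2)), Rational(1, 2)) (Function('Q')(r, h) = Pow(Add(Pow(h, 2), Pow(2, 2)), Rational(1, 2)) = Pow(Add(Pow(h, 2), 4), Rational(1, 2)) = Pow(Add(4, Pow(h, 2)), Rational(1, 2)))
Pow(Add(Function('Q')(-33, p), 28334), Rational(1, 2)) = Pow(Add(Pow(Add(4, Pow(Rational(-7, 2), 2)), Rational(1, 2)), 28334), Rational(1, 2)) = Pow(Add(Pow(Add(4, Rational(49, 4)), Rational(1, 2)), 28334), Rational(1, 2)) = Pow(Add(Pow(Rational(65, 4), Rational(1, 2)), 28334), Rational(1, 2)) = Pow(Add(Mul(Rational(1, 2), Pow(65, Rational(1, 2))), 28334), Rational(1, 2)) = Pow(Add(28334, Mul(Rational(1, 2), Pow(65, Rational(1, 2)))), Rational(1, 2))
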